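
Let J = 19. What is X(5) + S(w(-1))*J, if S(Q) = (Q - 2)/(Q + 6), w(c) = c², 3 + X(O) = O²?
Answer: 135/7 ≈ 19.286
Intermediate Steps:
X(O) = -3 + O²
S(Q) = (-2 + Q)/(6 + Q)
X(5) + S(w(-1))*J = (-3 + 5²) + ((-2 + (-1)²)/(6 + (-1)²))*19 = (-3 + 25) + ((-2 + 1)/(6 + 1))*19 = 22 + (-1/7)*19 = 22 + ((⅐)*(-1))*19 = 22 - ⅐*19 = 22 - 19/7 = 135/7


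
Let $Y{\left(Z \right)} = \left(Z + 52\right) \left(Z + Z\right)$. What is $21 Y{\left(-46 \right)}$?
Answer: $-11592$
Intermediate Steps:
$Y{\left(Z \right)} = 2 Z \left(52 + Z\right)$ ($Y{\left(Z \right)} = \left(52 + Z\right) 2 Z = 2 Z \left(52 + Z\right)$)
$21 Y{\left(-46 \right)} = 21 \cdot 2 \left(-46\right) \left(52 - 46\right) = 21 \cdot 2 \left(-46\right) 6 = 21 \left(-552\right) = -11592$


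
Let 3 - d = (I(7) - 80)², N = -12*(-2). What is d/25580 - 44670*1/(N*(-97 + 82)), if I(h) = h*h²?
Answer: 9314657/76740 ≈ 121.38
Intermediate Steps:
N = 24
I(h) = h³
d = -69166 (d = 3 - (7³ - 80)² = 3 - (343 - 80)² = 3 - 1*263² = 3 - 1*69169 = 3 - 69169 = -69166)
d/25580 - 44670*1/(N*(-97 + 82)) = -69166/25580 - 44670*1/(24*(-97 + 82)) = -69166*1/25580 - 44670/((-15*24)) = -34583/12790 - 44670/(-360) = -34583/12790 - 44670*(-1/360) = -34583/12790 + 1489/12 = 9314657/76740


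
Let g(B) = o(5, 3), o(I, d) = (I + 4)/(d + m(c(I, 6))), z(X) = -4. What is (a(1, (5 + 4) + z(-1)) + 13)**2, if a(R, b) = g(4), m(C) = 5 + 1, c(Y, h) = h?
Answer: 196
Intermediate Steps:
m(C) = 6
o(I, d) = (4 + I)/(6 + d) (o(I, d) = (I + 4)/(d + 6) = (4 + I)/(6 + d))
g(B) = 1 (g(B) = (4 + 5)/(6 + 3) = 9/9 = (1/9)*9 = 1)
a(R, b) = 1
(a(1, (5 + 4) + z(-1)) + 13)**2 = (1 + 13)**2 = 14**2 = 196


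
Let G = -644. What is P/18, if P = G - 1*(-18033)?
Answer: 17389/18 ≈ 966.06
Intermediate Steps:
P = 17389 (P = -644 - 1*(-18033) = -644 + 18033 = 17389)
P/18 = 17389/18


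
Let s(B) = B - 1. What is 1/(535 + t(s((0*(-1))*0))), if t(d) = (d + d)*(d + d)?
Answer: 1/539 ≈ 0.0018553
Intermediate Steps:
s(B) = -1 + B
t(d) = 4*d² (t(d) = (2*d)*(2*d) = 4*d²)
1/(535 + t(s((0*(-1))*0))) = 1/(535 + 4*(-1 + (0*(-1))*0)²) = 1/(535 + 4*(-1 + 0*0)²) = 1/(535 + 4*(-1 + 0)²) = 1/(535 + 4*(-1)²) = 1/(535 + 4*1) = 1/(535 + 4) = 1/539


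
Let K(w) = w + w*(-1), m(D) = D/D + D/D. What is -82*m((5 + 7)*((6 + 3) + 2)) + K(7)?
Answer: -164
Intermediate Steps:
m(D) = 2 (m(D) = 1 + 1 = 2)
K(w) = 0 (K(w) = w - w = 0)
-82*m((5 + 7)*((6 + 3) + 2)) + K(7) = -82*2 + 0 = -164 + 0 = -164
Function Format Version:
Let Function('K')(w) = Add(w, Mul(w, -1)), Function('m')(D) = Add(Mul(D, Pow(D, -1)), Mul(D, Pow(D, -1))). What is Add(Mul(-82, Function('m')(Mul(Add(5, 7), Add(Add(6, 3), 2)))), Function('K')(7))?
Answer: -164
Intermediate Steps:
Function('m')(D) = 2 (Function('m')(D) = Add(1, 1) = 2)
Function('K')(w) = 0 (Function('K')(w) = Add(w, Mul(-1, w)) = 0)
Add(Mul(-82, Function('m')(Mul(Add(5, 7), Add(Add(6, 3), 2)))), Function('K')(7)) = Add(Mul(-82, 2), 0) = Add(-164, 0) = -164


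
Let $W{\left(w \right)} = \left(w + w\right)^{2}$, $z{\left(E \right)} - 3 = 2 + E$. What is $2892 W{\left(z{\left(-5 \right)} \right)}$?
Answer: $0$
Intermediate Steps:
$z{\left(E \right)} = 5 + E$ ($z{\left(E \right)} = 3 + \left(2 + E\right) = 5 + E$)
$W{\left(w \right)} = 4 w^{2}$ ($W{\left(w \right)} = \left(2 w\right)^{2} = 4 w^{2}$)
$2892 W{\left(z{\left(-5 \right)} \right)} = 2892 \cdot 4 \left(5 - 5\right)^{2} = 2892 \cdot 4 \cdot 0^{2} = 2892 \cdot 4 \cdot 0 = 2892 \cdot 0 = 0$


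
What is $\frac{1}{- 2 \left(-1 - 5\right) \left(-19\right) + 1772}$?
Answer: $\frac{1}{1544} \approx 0.00064767$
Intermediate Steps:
$\frac{1}{- 2 \left(-1 - 5\right) \left(-19\right) + 1772} = \frac{1}{\left(-2\right) \left(-6\right) \left(-19\right) + 1772} = \frac{1}{12 \left(-19\right) + 1772} = \frac{1}{-228 + 1772} = \frac{1}{1544}$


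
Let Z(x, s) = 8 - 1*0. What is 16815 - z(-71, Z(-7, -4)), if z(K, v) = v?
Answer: 16807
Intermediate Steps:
Z(x, s) = 8 (Z(x, s) = 8 + 0 = 8)
16815 - z(-71, Z(-7, -4)) = 16815 - 1*8 = 16815 - 8 = 16807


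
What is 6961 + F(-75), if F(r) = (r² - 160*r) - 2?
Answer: 24584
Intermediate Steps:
F(r) = -2 + r² - 160*r
6961 + F(-75) = 6961 + (-2 + (-75)² - 160*(-75)) = 6961 + (-2 + 5625 + 12000) = 6961 + 17623 = 24584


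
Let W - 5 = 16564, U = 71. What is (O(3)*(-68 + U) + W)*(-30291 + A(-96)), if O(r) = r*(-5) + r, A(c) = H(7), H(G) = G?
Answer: -500685372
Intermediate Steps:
A(c) = 7
W = 16569 (W = 5 + 16564 = 16569)
O(r) = -4*r (O(r) = -5*r + r = -4*r)
(O(3)*(-68 + U) + W)*(-30291 + A(-96)) = ((-4*3)*(-68 + 71) + 16569)*(-30291 + 7) = (-12*3 + 16569)*(-30284) = (-36 + 16569)*(-30284) = 16533*(-30284) = -500685372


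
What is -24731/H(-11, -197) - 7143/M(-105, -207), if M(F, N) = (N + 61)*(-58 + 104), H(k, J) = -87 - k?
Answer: 20829533/63802 ≈ 326.47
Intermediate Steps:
M(F, N) = 2806 + 46*N (M(F, N) = (61 + N)*46 = 2806 + 46*N)
-24731/H(-11, -197) - 7143/M(-105, -207) = -24731/(-87 - 1*(-11)) - 7143/(2806 + 46*(-207)) = -24731/(-87 + 11) - 7143/(2806 - 9522) = -24731/(-76) - 7143/(-6716) = -24731*(-1/76) - 7143*(-1/6716) = 24731/76 + 7143/6716 = 20829533/63802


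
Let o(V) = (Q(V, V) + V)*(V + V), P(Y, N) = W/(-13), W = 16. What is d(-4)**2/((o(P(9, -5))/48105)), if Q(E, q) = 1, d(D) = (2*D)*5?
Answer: 135495750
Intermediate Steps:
d(D) = 10*D
P(Y, N) = -16/13 (P(Y, N) = 16/(-13) = 16*(-1/13) = -16/13)
o(V) = 2*V*(1 + V) (o(V) = (1 + V)*(V + V) = (1 + V)*(2*V) = 2*V*(1 + V))
d(-4)**2/((o(P(9, -5))/48105)) = (10*(-4))**2/(((2*(-16/13)*(1 - 16/13))/48105)) = (-40)**2/(((2*(-16/13)*(-3/13))*(1/48105))) = 1600/(((96/169)*(1/48105))) = 1600/(32/2709915) = 1600*(2709915/32) = 135495750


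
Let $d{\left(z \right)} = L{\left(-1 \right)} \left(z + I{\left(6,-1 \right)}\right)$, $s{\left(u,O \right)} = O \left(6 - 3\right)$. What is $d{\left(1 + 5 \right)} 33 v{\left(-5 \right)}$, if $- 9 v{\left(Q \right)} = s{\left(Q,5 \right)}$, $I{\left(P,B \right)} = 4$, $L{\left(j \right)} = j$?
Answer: $550$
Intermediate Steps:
$s{\left(u,O \right)} = 3 O$ ($s{\left(u,O \right)} = O 3 = 3 O$)
$v{\left(Q \right)} = - \frac{5}{3}$ ($v{\left(Q \right)} = - \frac{3 \cdot 5}{9} = \left(- \frac{1}{9}\right) 15 = - \frac{5}{3}$)
$d{\left(z \right)} = -4 - z$ ($d{\left(z \right)} = - (z + 4) = - (4 + z) = -4 - z$)
$d{\left(1 + 5 \right)} 33 v{\left(-5 \right)} = \left(-4 - \left(1 + 5\right)\right) 33 \left(- \frac{5}{3}\right) = \left(-4 - 6\right) \left(-55\right) = \left(-10\right) \left(-55\right) = 550$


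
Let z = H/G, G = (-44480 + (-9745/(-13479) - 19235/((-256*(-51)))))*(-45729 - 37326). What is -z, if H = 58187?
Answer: -1137761599232/72237580605956675 ≈ -1.5750e-5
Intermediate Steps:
G = 72237580605956675/19553536 (G = (-44480 + (-9745*(-1/13479) - 19235/13056))*(-83055) = (-44480 + (9745/13479 - 19235*1/13056))*(-83055) = (-44480 + (9745/13479 - 19235/13056))*(-83055) = (-44480 - 44012615/58660608)*(-83055) = -2609267856455/58660608*(-83055) = 72237580605956675/19553536 ≈ 3.6944e+9)
z = 1137761599232/72237580605956675 (z = 58187/(72237580605956675/19553536) = 58187*(19553536/72237580605956675) = 1137761599232/72237580605956675 ≈ 1.5750e-5)
-z = -1*1137761599232/72237580605956675 = -1137761599232/72237580605956675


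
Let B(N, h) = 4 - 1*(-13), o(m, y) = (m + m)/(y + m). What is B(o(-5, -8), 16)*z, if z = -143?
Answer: -2431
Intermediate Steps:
o(m, y) = 2*m/(m + y) (o(m, y) = (2*m)/(m + y) = 2*m/(m + y))
B(N, h) = 17 (B(N, h) = 4 + 13 = 17)
B(o(-5, -8), 16)*z = 17*(-143) = -2431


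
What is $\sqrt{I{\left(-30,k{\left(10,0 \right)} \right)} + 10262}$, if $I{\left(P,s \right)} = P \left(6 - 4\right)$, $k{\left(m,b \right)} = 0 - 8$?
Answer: $\sqrt{10202} \approx 101.0$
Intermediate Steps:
$k{\left(m,b \right)} = -8$ ($k{\left(m,b \right)} = 0 - 8 = -8$)
$I{\left(P,s \right)} = 2 P$ ($I{\left(P,s \right)} = P 2 = 2 P$)
$\sqrt{I{\left(-30,k{\left(10,0 \right)} \right)} + 10262} = \sqrt{2 \left(-30\right) + 10262} = \sqrt{-60 + 10262} = \sqrt{10202}$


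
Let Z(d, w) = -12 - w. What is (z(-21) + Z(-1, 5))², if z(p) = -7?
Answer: 576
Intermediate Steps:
(z(-21) + Z(-1, 5))² = (-7 + (-12 - 1*5))² = (-7 + (-12 - 5))² = (-7 - 17)² = (-24)² = 576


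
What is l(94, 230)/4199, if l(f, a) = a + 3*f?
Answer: 512/4199 ≈ 0.12193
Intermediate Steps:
l(94, 230)/4199 = (230 + 3*94)/4199 = (230 + 282)*(1/4199) = 512*(1/4199) = 512/4199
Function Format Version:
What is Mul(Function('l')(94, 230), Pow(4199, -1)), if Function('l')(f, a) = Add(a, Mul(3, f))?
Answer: Rational(512, 4199) ≈ 0.12193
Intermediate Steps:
Mul(Function('l')(94, 230), Pow(4199, -1)) = Mul(Add(230, Mul(3, 94)), Pow(4199, -1)) = Mul(Add(230, 282), Rational(1, 4199)) = Mul(512, Rational(1, 4199)) = Rational(512, 4199)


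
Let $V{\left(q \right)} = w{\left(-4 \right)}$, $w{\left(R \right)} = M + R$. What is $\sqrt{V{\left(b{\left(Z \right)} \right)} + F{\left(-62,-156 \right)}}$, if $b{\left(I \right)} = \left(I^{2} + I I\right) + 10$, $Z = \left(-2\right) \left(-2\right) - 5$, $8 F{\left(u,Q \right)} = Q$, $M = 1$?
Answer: $\frac{3 i \sqrt{10}}{2} \approx 4.7434 i$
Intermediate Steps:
$F{\left(u,Q \right)} = \frac{Q}{8}$
$Z = -1$ ($Z = 4 - 5 = -1$)
$b{\left(I \right)} = 10 + 2 I^{2}$ ($b{\left(I \right)} = \left(I^{2} + I^{2}\right) + 10 = 2 I^{2} + 10 = 10 + 2 I^{2}$)
$w{\left(R \right)} = 1 + R$
$V{\left(q \right)} = -3$ ($V{\left(q \right)} = 1 - 4 = -3$)
$\sqrt{V{\left(b{\left(Z \right)} \right)} + F{\left(-62,-156 \right)}} = \sqrt{-3 + \frac{1}{8} \left(-156\right)} = \sqrt{-3 - \frac{39}{2}} = \sqrt{- \frac{45}{2}} = \frac{3 i \sqrt{10}}{2}$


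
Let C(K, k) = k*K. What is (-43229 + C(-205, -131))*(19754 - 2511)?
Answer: -282336882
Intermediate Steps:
C(K, k) = K*k
(-43229 + C(-205, -131))*(19754 - 2511) = (-43229 - 205*(-131))*(19754 - 2511) = (-43229 + 26855)*17243 = -16374*17243 = -282336882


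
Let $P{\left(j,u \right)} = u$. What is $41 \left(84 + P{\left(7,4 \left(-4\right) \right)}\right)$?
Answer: $2788$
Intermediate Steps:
$41 \left(84 + P{\left(7,4 \left(-4\right) \right)}\right) = 41 \left(84 + 4 \left(-4\right)\right) = 41 \left(84 - 16\right) = 41 \cdot 68 = 2788$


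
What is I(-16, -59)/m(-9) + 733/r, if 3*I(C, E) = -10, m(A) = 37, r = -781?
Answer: -89173/86691 ≈ -1.0286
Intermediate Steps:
I(C, E) = -10/3 (I(C, E) = (⅓)*(-10) = -10/3)
I(-16, -59)/m(-9) + 733/r = -10/3/37 + 733/(-781) = -10/3*1/37 + 733*(-1/781) = -10/111 - 733/781 = -89173/86691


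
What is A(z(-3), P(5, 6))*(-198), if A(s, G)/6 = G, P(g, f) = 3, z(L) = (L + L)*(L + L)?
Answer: -3564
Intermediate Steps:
z(L) = 4*L² (z(L) = (2*L)*(2*L) = 4*L²)
A(s, G) = 6*G
A(z(-3), P(5, 6))*(-198) = (6*3)*(-198) = 18*(-198) = -3564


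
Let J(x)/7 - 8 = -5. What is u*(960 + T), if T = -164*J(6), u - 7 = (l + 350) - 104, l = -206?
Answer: -116748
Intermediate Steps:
J(x) = 21 (J(x) = 56 + 7*(-5) = 56 - 35 = 21)
u = 47 (u = 7 + ((-206 + 350) - 104) = 7 + (144 - 104) = 7 + 40 = 47)
T = -3444 (T = -164*21 = -3444)
u*(960 + T) = 47*(960 - 3444) = 47*(-2484) = -116748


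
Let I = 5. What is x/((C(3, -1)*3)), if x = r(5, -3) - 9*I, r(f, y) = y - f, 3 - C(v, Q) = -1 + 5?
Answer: 53/3 ≈ 17.667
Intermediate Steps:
C(v, Q) = -1 (C(v, Q) = 3 - (-1 + 5) = 3 - 1*4 = 3 - 4 = -1)
x = -53 (x = (-3 - 1*5) - 9*5 = (-3 - 5) - 45 = -8 - 45 = -53)
x/((C(3, -1)*3)) = -53/((-1*3)) = -53/(-3) = -53*(-⅓) = 53/3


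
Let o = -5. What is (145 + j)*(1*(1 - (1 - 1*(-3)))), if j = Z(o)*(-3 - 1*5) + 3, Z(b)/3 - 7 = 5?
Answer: 420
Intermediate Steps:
Z(b) = 36 (Z(b) = 21 + 3*5 = 21 + 15 = 36)
j = -285 (j = 36*(-3 - 1*5) + 3 = 36*(-3 - 5) + 3 = 36*(-8) + 3 = -288 + 3 = -285)
(145 + j)*(1*(1 - (1 - 1*(-3)))) = (145 - 285)*(1*(1 - (1 - 1*(-3)))) = -140*(1 - (1 + 3)) = -140*(1 - 1*4) = -140*(1 - 4) = -140*(-3) = 420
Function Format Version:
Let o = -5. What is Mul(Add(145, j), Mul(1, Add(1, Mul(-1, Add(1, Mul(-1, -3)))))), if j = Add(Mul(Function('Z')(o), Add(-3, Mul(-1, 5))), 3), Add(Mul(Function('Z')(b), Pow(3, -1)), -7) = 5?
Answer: 420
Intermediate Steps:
Function('Z')(b) = 36 (Function('Z')(b) = Add(21, Mul(3, 5)) = Add(21, 15) = 36)
j = -285 (j = Add(Mul(36, Add(-3, Mul(-1, 5))), 3) = Add(Mul(36, Add(-3, -5)), 3) = Add(Mul(36, -8), 3) = Add(-288, 3) = -285)
Mul(Add(145, j), Mul(1, Add(1, Mul(-1, Add(1, Mul(-1, -3)))))) = Mul(Add(145, -285), Mul(1, Add(1, Mul(-1, Add(1, Mul(-1, -3)))))) = Mul(-140, Mul(1, Add(1, Mul(-1, Add(1, 3))))) = Mul(-140, Mul(1, Add(1, Mul(-1, 4)))) = Mul(-140, Mul(1, Add(1, -4))) = Mul(-140, Mul(1, -3)) = Mul(-140, -3) = 420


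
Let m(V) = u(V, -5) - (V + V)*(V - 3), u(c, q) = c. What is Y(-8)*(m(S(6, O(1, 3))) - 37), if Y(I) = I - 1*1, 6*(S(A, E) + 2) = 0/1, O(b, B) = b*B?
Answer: 531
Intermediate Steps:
O(b, B) = B*b
S(A, E) = -2 (S(A, E) = -2 + (0/1)/6 = -2 + (0*1)/6 = -2 + (1/6)*0 = -2 + 0 = -2)
Y(I) = -1 + I (Y(I) = I - 1 = -1 + I)
m(V) = V - 2*V*(-3 + V) (m(V) = V - (V + V)*(V - 3) = V - 2*V*(-3 + V))
Y(-8)*(m(S(6, O(1, 3))) - 37) = (-1 - 8)*(-2*(7 - 2*(-2)) - 37) = -9*(-2*(7 + 4) - 37) = -9*(-2*11 - 37) = -9*(-22 - 37) = -9*(-59) = 531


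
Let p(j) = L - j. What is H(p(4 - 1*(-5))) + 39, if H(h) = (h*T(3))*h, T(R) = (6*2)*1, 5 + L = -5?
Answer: 4371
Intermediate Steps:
L = -10 (L = -5 - 5 = -10)
T(R) = 12 (T(R) = 12*1 = 12)
p(j) = -10 - j
H(h) = 12*h**2 (H(h) = (h*12)*h = (12*h)*h = 12*h**2)
H(p(4 - 1*(-5))) + 39 = 12*(-10 - (4 - 1*(-5)))**2 + 39 = 12*(-10 - (4 + 5))**2 + 39 = 12*(-10 - 1*9)**2 + 39 = 12*(-10 - 9)**2 + 39 = 12*(-19)**2 + 39 = 12*361 + 39 = 4332 + 39 = 4371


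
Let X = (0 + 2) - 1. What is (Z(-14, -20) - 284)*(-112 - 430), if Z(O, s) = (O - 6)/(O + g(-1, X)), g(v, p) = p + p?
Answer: 459074/3 ≈ 1.5302e+5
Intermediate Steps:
X = 1 (X = 2 - 1 = 1)
g(v, p) = 2*p
Z(O, s) = (-6 + O)/(2 + O) (Z(O, s) = (O - 6)/(O + 2*1) = (-6 + O)/(O + 2) = (-6 + O)/(2 + O))
(Z(-14, -20) - 284)*(-112 - 430) = ((-6 - 14)/(2 - 14) - 284)*(-112 - 430) = (-20/(-12) - 284)*(-542) = (-1/12*(-20) - 284)*(-542) = (5/3 - 284)*(-542) = -847/3*(-542) = 459074/3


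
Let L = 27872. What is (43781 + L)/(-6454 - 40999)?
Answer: -71653/47453 ≈ -1.5100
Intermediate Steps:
(43781 + L)/(-6454 - 40999) = (43781 + 27872)/(-6454 - 40999) = 71653/(-47453) = 71653*(-1/47453) = -71653/47453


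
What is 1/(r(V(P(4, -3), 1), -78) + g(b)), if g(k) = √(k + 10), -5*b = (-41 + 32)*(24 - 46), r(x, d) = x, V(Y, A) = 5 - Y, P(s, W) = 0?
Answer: 25/273 - 2*I*√185/273 ≈ 0.091575 - 0.099644*I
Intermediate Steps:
b = -198/5 (b = -(-41 + 32)*(24 - 46)/5 = -(-9)*(-22)/5 = -⅕*198 = -198/5 ≈ -39.600)
g(k) = √(10 + k)
1/(r(V(P(4, -3), 1), -78) + g(b)) = 1/((5 - 1*0) + √(10 - 198/5)) = 1/((5 + 0) + √(-148/5)) = 1/(5 + 2*I*√185/5)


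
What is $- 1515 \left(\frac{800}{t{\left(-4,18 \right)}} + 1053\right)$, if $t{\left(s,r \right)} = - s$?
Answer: $-1898295$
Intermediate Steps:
$- 1515 \left(\frac{800}{t{\left(-4,18 \right)}} + 1053\right) = - 1515 \left(\frac{800}{\left(-1\right) \left(-4\right)} + 1053\right) = - 1515 \left(\frac{800}{4} + 1053\right) = - 1515 \left(800 \cdot \frac{1}{4} + 1053\right) = - 1515 \left(200 + 1053\right) = \left(-1515\right) 1253 = -1898295$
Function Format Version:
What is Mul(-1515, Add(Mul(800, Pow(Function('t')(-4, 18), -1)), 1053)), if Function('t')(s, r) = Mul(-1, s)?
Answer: -1898295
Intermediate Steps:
Mul(-1515, Add(Mul(800, Pow(Function('t')(-4, 18), -1)), 1053)) = Mul(-1515, Add(Mul(800, Pow(Mul(-1, -4), -1)), 1053)) = Mul(-1515, Add(Mul(800, Pow(4, -1)), 1053)) = Mul(-1515, Add(Mul(800, Rational(1, 4)), 1053)) = Mul(-1515, Add(200, 1053)) = Mul(-1515, 1253) = -1898295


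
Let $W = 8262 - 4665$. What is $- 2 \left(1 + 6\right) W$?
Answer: $-50358$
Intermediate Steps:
$W = 3597$ ($W = 8262 - 4665 = 3597$)
$- 2 \left(1 + 6\right) W = - 2 \left(1 + 6\right) 3597 = \left(-2\right) 7 \cdot 3597 = \left(-14\right) 3597 = -50358$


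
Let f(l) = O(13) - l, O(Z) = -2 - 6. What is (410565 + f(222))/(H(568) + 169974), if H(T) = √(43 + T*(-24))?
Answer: 13949256258/5778234853 - 82067*I*√13589/5778234853 ≈ 2.4141 - 0.0016556*I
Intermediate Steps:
O(Z) = -8
f(l) = -8 - l
H(T) = √(43 - 24*T)
(410565 + f(222))/(H(568) + 169974) = (410565 + (-8 - 1*222))/(√(43 - 24*568) + 169974) = (410565 + (-8 - 222))/(√(43 - 13632) + 169974) = (410565 - 230)/(√(-13589) + 169974) = 410335/(I*√13589 + 169974) = 410335/(169974 + I*√13589)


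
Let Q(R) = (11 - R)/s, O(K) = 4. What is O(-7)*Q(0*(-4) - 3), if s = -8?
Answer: -7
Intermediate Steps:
Q(R) = -11/8 + R/8 (Q(R) = (11 - R)/(-8) = (11 - R)*(-⅛) = -11/8 + R/8)
O(-7)*Q(0*(-4) - 3) = 4*(-11/8 + (0*(-4) - 3)/8) = 4*(-11/8 + (0 - 3)/8) = 4*(-11/8 + (⅛)*(-3)) = 4*(-11/8 - 3/8) = 4*(-7/4) = -7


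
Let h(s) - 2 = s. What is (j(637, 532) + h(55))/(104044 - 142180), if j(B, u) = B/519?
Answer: -7555/4948146 ≈ -0.0015268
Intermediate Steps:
j(B, u) = B/519 (j(B, u) = B*(1/519) = B/519)
h(s) = 2 + s
(j(637, 532) + h(55))/(104044 - 142180) = ((1/519)*637 + (2 + 55))/(104044 - 142180) = (637/519 + 57)/(-38136) = (30220/519)*(-1/38136) = -7555/4948146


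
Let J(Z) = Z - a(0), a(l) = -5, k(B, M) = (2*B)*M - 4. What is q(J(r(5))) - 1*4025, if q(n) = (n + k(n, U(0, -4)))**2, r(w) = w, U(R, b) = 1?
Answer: -3349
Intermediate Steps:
k(B, M) = -4 + 2*B*M (k(B, M) = 2*B*M - 4 = -4 + 2*B*M)
J(Z) = 5 + Z (J(Z) = Z - 1*(-5) = Z + 5 = 5 + Z)
q(n) = (-4 + 3*n)**2 (q(n) = (n + (-4 + 2*n*1))**2 = (n + (-4 + 2*n))**2 = (-4 + 3*n)**2)
q(J(r(5))) - 1*4025 = (-4 + 3*(5 + 5))**2 - 1*4025 = (-4 + 3*10)**2 - 4025 = (-4 + 30)**2 - 4025 = 26**2 - 4025 = 676 - 4025 = -3349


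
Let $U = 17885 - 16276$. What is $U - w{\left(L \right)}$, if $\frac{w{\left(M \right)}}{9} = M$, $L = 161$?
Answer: $160$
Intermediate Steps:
$U = 1609$ ($U = 17885 - 16276 = 1609$)
$w{\left(M \right)} = 9 M$
$U - w{\left(L \right)} = 1609 - 9 \cdot 161 = 1609 - 1449 = 160$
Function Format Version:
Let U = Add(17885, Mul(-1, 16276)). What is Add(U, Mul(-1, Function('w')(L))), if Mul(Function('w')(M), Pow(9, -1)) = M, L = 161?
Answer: 160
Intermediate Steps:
U = 1609 (U = Add(17885, -16276) = 1609)
Function('w')(M) = Mul(9, M)
Add(U, Mul(-1, Function('w')(L))) = Add(1609, Mul(-1, Mul(9, 161))) = Add(1609, Mul(-1, 1449)) = Add(1609, -1449) = 160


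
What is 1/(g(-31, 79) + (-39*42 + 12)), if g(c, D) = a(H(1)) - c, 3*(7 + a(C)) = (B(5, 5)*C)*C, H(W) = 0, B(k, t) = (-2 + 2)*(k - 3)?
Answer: -1/1602 ≈ -0.00062422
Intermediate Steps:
B(k, t) = 0 (B(k, t) = 0*(-3 + k) = 0)
a(C) = -7 (a(C) = -7 + ((0*C)*C)/3 = -7 + (0*C)/3 = -7 + (⅓)*0 = -7 + 0 = -7)
g(c, D) = -7 - c
1/(g(-31, 79) + (-39*42 + 12)) = 1/((-7 - 1*(-31)) + (-39*42 + 12)) = 1/((-7 + 31) + (-1638 + 12)) = 1/(24 - 1626) = 1/(-1602) = -1/1602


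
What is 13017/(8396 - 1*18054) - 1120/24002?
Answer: -14693227/10536878 ≈ -1.3945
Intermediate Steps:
13017/(8396 - 1*18054) - 1120/24002 = 13017/(8396 - 18054) - 1120*1/24002 = 13017/(-9658) - 560/12001 = 13017*(-1/9658) - 560/12001 = -13017/9658 - 560/12001 = -14693227/10536878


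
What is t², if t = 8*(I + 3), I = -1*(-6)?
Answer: 5184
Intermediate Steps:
I = 6
t = 72 (t = 8*(6 + 3) = 8*9 = 72)
t² = 72² = 5184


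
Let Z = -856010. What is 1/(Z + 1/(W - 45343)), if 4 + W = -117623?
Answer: -162970/139503949701 ≈ -1.1682e-6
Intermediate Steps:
W = -117627 (W = -4 - 117623 = -117627)
1/(Z + 1/(W - 45343)) = 1/(-856010 + 1/(-117627 - 45343)) = 1/(-856010 + 1/(-162970)) = 1/(-856010 - 1/162970) = 1/(-139503949701/162970) = -162970/139503949701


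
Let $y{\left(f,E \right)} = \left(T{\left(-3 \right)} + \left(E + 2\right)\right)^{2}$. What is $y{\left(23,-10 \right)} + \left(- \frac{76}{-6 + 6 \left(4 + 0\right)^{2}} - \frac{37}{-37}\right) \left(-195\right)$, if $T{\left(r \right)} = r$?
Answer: $\frac{272}{3} \approx 90.667$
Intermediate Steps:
$y{\left(f,E \right)} = \left(-1 + E\right)^{2}$ ($y{\left(f,E \right)} = \left(-3 + \left(E + 2\right)\right)^{2} = \left(-3 + \left(2 + E\right)\right)^{2} = \left(-1 + E\right)^{2}$)
$y{\left(23,-10 \right)} + \left(- \frac{76}{-6 + 6 \left(4 + 0\right)^{2}} - \frac{37}{-37}\right) \left(-195\right) = \left(-1 - 10\right)^{2} + \left(- \frac{76}{-6 + 6 \left(4 + 0\right)^{2}} - \frac{37}{-37}\right) \left(-195\right) = \left(-11\right)^{2} + \left(- \frac{76}{-6 + 6 \cdot 4^{2}} - -1\right) \left(-195\right) = 121 + \left(- \frac{76}{-6 + 6 \cdot 16} + 1\right) \left(-195\right) = 121 + \left(- \frac{76}{-6 + 96} + 1\right) \left(-195\right) = 121 + \left(- \frac{76}{90} + 1\right) \left(-195\right) = 121 + \left(\left(-76\right) \frac{1}{90} + 1\right) \left(-195\right) = 121 + \left(- \frac{38}{45} + 1\right) \left(-195\right) = 121 + \frac{7}{45} \left(-195\right) = 121 - \frac{91}{3} = \frac{272}{3}$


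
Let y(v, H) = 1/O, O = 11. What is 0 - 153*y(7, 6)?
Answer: -153/11 ≈ -13.909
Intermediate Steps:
y(v, H) = 1/11
0 - 153*y(7, 6) = 0 - 153*1/11 = 0 - 153/11 = -153/11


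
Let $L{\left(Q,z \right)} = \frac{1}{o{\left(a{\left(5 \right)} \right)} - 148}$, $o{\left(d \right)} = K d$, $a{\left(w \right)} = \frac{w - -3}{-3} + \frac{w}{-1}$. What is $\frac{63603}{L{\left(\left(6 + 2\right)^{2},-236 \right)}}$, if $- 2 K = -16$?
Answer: $-13314228$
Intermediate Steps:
$a{\left(w \right)} = -1 - \frac{4 w}{3}$ ($a{\left(w \right)} = \left(w + 3\right) \left(- \frac{1}{3}\right) + w \left(-1\right) = \left(3 + w\right) \left(- \frac{1}{3}\right) - w = \left(-1 - \frac{w}{3}\right) - w = -1 - \frac{4 w}{3}$)
$K = 8$ ($K = \left(- \frac{1}{2}\right) \left(-16\right) = 8$)
$o{\left(d \right)} = 8 d$
$L{\left(Q,z \right)} = - \frac{3}{628}$ ($L{\left(Q,z \right)} = \frac{1}{8 \left(-1 - \frac{20}{3}\right) - 148} = \frac{1}{8 \left(- \frac{23}{3}\right) - 148} = \frac{1}{- \frac{184}{3} - 148} = \frac{1}{- \frac{628}{3}} = - \frac{3}{628}$)
$\frac{63603}{L{\left(\left(6 + 2\right)^{2},-236 \right)}} = \frac{63603}{- \frac{3}{628}} = 63603 \left(- \frac{628}{3}\right) = -13314228$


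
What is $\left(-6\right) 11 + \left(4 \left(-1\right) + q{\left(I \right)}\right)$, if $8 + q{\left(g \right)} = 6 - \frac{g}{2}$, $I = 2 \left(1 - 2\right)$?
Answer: $-71$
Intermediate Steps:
$I = -2$ ($I = 2 \left(-1\right) = -2$)
$q{\left(g \right)} = -2 - \frac{g}{2}$ ($q{\left(g \right)} = -8 - \left(-6 + \frac{g}{2}\right) = -2 - \frac{g}{2}$)
$\left(-6\right) 11 + \left(4 \left(-1\right) + q{\left(I \right)}\right) = \left(-6\right) 11 + \left(4 \left(-1\right) - 1\right) = -66 + \left(-4 + \left(-2 + 1\right)\right) = -66 - 5 = -71$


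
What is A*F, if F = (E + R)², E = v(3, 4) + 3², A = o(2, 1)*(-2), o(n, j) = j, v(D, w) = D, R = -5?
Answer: -98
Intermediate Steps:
A = -2 (A = 1*(-2) = -2)
E = 12 (E = 3 + 3² = 3 + 9 = 12)
F = 49 (F = (12 - 5)² = 7² = 49)
A*F = -2*49 = -98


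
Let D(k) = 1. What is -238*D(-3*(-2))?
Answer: -238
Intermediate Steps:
-238*D(-3*(-2)) = -238*1 = -238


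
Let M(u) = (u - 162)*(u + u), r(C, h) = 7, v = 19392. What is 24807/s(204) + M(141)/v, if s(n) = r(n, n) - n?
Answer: -80370663/636704 ≈ -126.23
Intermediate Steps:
s(n) = 7 - n
M(u) = 2*u*(-162 + u) (M(u) = (-162 + u)*(2*u) = 2*u*(-162 + u))
24807/s(204) + M(141)/v = 24807/(7 - 1*204) + (2*141*(-162 + 141))/19392 = 24807/(7 - 204) + (2*141*(-21))*(1/19392) = 24807/(-197) - 5922*1/19392 = 24807*(-1/197) - 987/3232 = -24807/197 - 987/3232 = -80370663/636704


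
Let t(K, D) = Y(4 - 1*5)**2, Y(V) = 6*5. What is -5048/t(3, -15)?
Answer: -1262/225 ≈ -5.6089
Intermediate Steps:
Y(V) = 30
t(K, D) = 900 (t(K, D) = 30**2 = 900)
-5048/t(3, -15) = -5048/900 = -5048*1/900 = -1262/225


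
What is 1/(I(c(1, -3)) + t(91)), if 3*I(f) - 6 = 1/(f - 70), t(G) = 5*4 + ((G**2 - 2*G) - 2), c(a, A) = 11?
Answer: 177/1437062 ≈ 0.00012317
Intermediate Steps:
t(G) = 18 + G**2 - 2*G (t(G) = 20 + (-2 + G**2 - 2*G) = 18 + G**2 - 2*G)
I(f) = 2 + 1/(3*(-70 + f)) (I(f) = 2 + 1/(3*(f - 70)) = 2 + 1/(3*(-70 + f)))
1/(I(c(1, -3)) + t(91)) = 1/((-419 + 6*11)/(3*(-70 + 11)) + (18 + 91**2 - 2*91)) = 1/((1/3)*(-419 + 66)/(-59) + (18 + 8281 - 182)) = 1/((1/3)*(-1/59)*(-353) + 8117) = 1/(353/177 + 8117) = 1/(1437062/177) = 177/1437062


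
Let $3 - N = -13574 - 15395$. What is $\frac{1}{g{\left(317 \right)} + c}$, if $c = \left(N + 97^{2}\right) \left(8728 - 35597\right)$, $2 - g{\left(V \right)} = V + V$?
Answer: $- \frac{1}{1031259721} \approx -9.6969 \cdot 10^{-10}$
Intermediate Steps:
$g{\left(V \right)} = 2 - 2 V$ ($g{\left(V \right)} = 2 - \left(V + V\right) = 2 - 2 V$)
$N = 28972$ ($N = 3 - \left(-13574 - 15395\right) = 3 - -28969 = 3 + 28969 = 28972$)
$c = -1031259089$ ($c = \left(28972 + 97^{2}\right) \left(8728 - 35597\right) = \left(28972 + 9409\right) \left(-26869\right) = 38381 \left(-26869\right) = -1031259089$)
$\frac{1}{g{\left(317 \right)} + c} = \frac{1}{\left(2 - 634\right) - 1031259089} = \frac{1}{-632 - 1031259089} = \frac{1}{-1031259721} = - \frac{1}{1031259721}$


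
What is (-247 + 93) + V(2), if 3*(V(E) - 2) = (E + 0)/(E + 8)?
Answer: -2279/15 ≈ -151.93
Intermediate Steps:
V(E) = 2 + E/(3*(8 + E)) (V(E) = 2 + ((E + 0)/(E + 8))/3 = 2 + (E/(8 + E))/3 = 2 + E/(3*(8 + E)))
(-247 + 93) + V(2) = (-247 + 93) + (48 + 7*2)/(3*(8 + 2)) = -154 + (⅓)*(48 + 14)/10 = -154 + (⅓)*(⅒)*62 = -154 + 31/15 = -2279/15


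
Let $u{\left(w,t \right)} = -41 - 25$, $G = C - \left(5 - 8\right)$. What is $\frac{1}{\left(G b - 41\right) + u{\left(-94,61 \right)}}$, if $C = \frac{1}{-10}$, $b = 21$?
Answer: $- \frac{10}{461} \approx -0.021692$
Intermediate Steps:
$C = - \frac{1}{10} \approx -0.1$
$G = \frac{29}{10}$ ($G = - \frac{1}{10} - \left(5 - 8\right) = - \frac{1}{10} - -3 = - \frac{1}{10} + 3 = \frac{29}{10} \approx 2.9$)
$u{\left(w,t \right)} = -66$
$\frac{1}{\left(G b - 41\right) + u{\left(-94,61 \right)}} = \frac{1}{\left(\frac{29}{10} \cdot 21 - 41\right) - 66} = \frac{1}{\left(\frac{609}{10} - 41\right) - 66} = \frac{1}{\frac{199}{10} - 66} = \frac{1}{- \frac{461}{10}} = - \frac{10}{461}$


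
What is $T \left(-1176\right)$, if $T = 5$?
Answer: $-5880$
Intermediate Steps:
$T \left(-1176\right) = 5 \left(-1176\right) = -5880$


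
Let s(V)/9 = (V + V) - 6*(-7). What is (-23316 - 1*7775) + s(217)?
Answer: -26807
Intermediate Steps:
s(V) = 378 + 18*V (s(V) = 9*((V + V) - 6*(-7)) = 9*(2*V + 42) = 9*(42 + 2*V) = 378 + 18*V)
(-23316 - 1*7775) + s(217) = (-23316 - 1*7775) + (378 + 18*217) = (-23316 - 7775) + (378 + 3906) = -31091 + 4284 = -26807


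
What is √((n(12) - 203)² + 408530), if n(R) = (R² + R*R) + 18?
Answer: 3*√46571 ≈ 647.41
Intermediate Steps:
n(R) = 18 + 2*R² (n(R) = (R² + R²) + 18 = 2*R² + 18 = 18 + 2*R²)
√((n(12) - 203)² + 408530) = √(((18 + 2*12²) - 203)² + 408530) = √(((18 + 2*144) - 203)² + 408530) = √(((18 + 288) - 203)² + 408530) = √((306 - 203)² + 408530) = √(103² + 408530) = √(10609 + 408530) = √419139 = 3*√46571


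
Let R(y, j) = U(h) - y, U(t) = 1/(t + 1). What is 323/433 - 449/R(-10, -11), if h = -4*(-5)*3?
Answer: -11662084/264563 ≈ -44.081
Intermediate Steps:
h = 60 (h = 20*3 = 60)
U(t) = 1/(1 + t)
R(y, j) = 1/61 - y (R(y, j) = 1/(1 + 60) - y = 1/61 - y)
323/433 - 449/R(-10, -11) = 323/433 - 449/(1/61 - 1*(-10)) = 323*(1/433) - 449/(1/61 + 10) = 323/433 - 449/611/61 = 323/433 - 449*61/611 = 323/433 - 27389/611 = -11662084/264563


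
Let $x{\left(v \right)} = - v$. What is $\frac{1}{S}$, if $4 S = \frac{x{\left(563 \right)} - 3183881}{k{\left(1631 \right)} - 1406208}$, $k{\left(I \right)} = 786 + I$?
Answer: $\frac{1403791}{796111} \approx 1.7633$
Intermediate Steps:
$S = \frac{796111}{1403791}$ ($S = \frac{\left(\left(-1\right) 563 - 3183881\right) \frac{1}{\left(786 + 1631\right) - 1406208}}{4} = \frac{\left(-563 - 3183881\right) \frac{1}{2417 - 1406208}}{4} = \frac{\left(-3184444\right) \frac{1}{-1403791}}{4} = \frac{\left(-3184444\right) \left(- \frac{1}{1403791}\right)}{4} = \frac{1}{4} \cdot \frac{3184444}{1403791} = \frac{796111}{1403791} \approx 0.56711$)
$\frac{1}{S} = \frac{1}{\frac{796111}{1403791}} = \frac{1403791}{796111}$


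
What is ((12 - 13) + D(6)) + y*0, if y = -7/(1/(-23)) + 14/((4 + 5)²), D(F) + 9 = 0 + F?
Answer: -4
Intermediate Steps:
D(F) = -9 + F (D(F) = -9 + (0 + F) = -9 + F)
y = 13055/81 (y = -7/(-1/23) + 14/(9²) = -7*(-23) + 14/81 = 161 + 14*(1/81) = 161 + 14/81 = 13055/81 ≈ 161.17)
((12 - 13) + D(6)) + y*0 = ((12 - 13) + (-9 + 6)) + (13055/81)*0 = (-1 - 3) + 0 = -4 + 0 = -4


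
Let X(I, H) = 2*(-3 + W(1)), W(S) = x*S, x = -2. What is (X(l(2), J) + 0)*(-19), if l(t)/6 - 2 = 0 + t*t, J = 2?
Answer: 190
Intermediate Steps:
l(t) = 12 + 6*t² (l(t) = 12 + 6*(0 + t*t) = 12 + 6*(0 + t²) = 12 + 6*t²)
W(S) = -2*S
X(I, H) = -10 (X(I, H) = 2*(-3 - 2*1) = 2*(-3 - 2) = 2*(-5) = -10)
(X(l(2), J) + 0)*(-19) = (-10 + 0)*(-19) = -10*(-19) = 190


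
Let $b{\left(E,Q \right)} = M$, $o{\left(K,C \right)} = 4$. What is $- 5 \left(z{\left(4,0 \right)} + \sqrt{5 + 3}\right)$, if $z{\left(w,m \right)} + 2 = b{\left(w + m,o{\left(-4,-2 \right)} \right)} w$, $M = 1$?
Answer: $-10 - 10 \sqrt{2} \approx -24.142$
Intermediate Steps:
$b{\left(E,Q \right)} = 1$
$z{\left(w,m \right)} = -2 + w$ ($z{\left(w,m \right)} = -2 + 1 w = -2 + w$)
$- 5 \left(z{\left(4,0 \right)} + \sqrt{5 + 3}\right) = - 5 \left(\left(-2 + 4\right) + \sqrt{5 + 3}\right) = - 5 \left(2 + \sqrt{8}\right) = - 5 \left(2 + 2 \sqrt{2}\right) = -10 - 10 \sqrt{2}$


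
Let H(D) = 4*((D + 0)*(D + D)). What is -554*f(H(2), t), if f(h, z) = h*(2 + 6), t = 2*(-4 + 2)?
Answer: -141824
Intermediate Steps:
H(D) = 8*D² (H(D) = 4*(D*(2*D)) = 4*(2*D²) = 8*D²)
t = -4 (t = 2*(-2) = -4)
f(h, z) = 8*h (f(h, z) = h*8 = 8*h)
-554*f(H(2), t) = -4432*8*2² = -4432*8*4 = -4432*32 = -554*256 = -141824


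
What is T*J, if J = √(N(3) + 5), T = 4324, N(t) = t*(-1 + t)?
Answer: 4324*√11 ≈ 14341.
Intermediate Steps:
J = √11 (J = √(3*(-1 + 3) + 5) = √(3*2 + 5) = √(6 + 5) = √11 ≈ 3.3166)
T*J = 4324*√11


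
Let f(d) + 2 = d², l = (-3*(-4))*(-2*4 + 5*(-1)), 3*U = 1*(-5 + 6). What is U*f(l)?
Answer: 24334/3 ≈ 8111.3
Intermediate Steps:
U = ⅓ (U = (1*(-5 + 6))/3 = (1*1)/3 = (⅓)*1 = ⅓ ≈ 0.33333)
l = -156 (l = 12*(-8 - 5) = 12*(-13) = -156)
f(d) = -2 + d²
U*f(l) = (-2 + (-156)²)/3 = (-2 + 24336)/3 = (⅓)*24334 = 24334/3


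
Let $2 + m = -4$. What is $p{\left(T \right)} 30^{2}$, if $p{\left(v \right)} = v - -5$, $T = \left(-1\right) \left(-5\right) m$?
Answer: $-22500$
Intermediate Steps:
$m = -6$ ($m = -2 - 4 = -6$)
$T = -30$ ($T = \left(-1\right) \left(-5\right) \left(-6\right) = 5 \left(-6\right) = -30$)
$p{\left(v \right)} = 5 + v$ ($p{\left(v \right)} = v + 5 = 5 + v$)
$p{\left(T \right)} 30^{2} = \left(5 - 30\right) 30^{2} = \left(-25\right) 900 = -22500$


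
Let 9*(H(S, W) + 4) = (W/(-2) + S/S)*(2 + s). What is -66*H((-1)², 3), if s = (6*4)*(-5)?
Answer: -506/3 ≈ -168.67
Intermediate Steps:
s = -120 (s = 24*(-5) = -120)
H(S, W) = -154/9 + 59*W/9 (H(S, W) = -4 + ((W/(-2) + S/S)*(2 - 120))/9 = -4 + ((W*(-½) + 1)*(-118))/9 = -4 + ((-W/2 + 1)*(-118))/9 = -4 + ((1 - W/2)*(-118))/9 = -4 + (-118 + 59*W)/9 = -4 + (-118/9 + 59*W/9) = -154/9 + 59*W/9)
-66*H((-1)², 3) = -66*(-154/9 + (59/9)*3) = -66*(-154/9 + 59/3) = -66*23/9 = -506/3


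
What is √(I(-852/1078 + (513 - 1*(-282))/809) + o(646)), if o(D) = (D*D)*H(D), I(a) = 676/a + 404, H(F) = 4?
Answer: 22*√2701961166814/27957 ≈ 1293.5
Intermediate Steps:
I(a) = 404 + 676/a
o(D) = 4*D² (o(D) = (D*D)*4 = D²*4 = 4*D²)
√(I(-852/1078 + (513 - 1*(-282))/809) + o(646)) = √((404 + 676/(-852/1078 + (513 - 1*(-282))/809)) + 4*646²) = √((404 + 676/(-852*1/1078 + (513 + 282)*(1/809))) + 4*417316) = √((404 + 676/(-426/539 + 795*(1/809))) + 1669264) = √((404 + 676/(-426/539 + 795/809)) + 1669264) = √((404 + 676/(83871/436051)) + 1669264) = √((404 + 676*(436051/83871)) + 1669264) = √((404 + 294770476/83871) + 1669264) = √(328654360/83871 + 1669264) = √(140331495304/83871) = 22*√2701961166814/27957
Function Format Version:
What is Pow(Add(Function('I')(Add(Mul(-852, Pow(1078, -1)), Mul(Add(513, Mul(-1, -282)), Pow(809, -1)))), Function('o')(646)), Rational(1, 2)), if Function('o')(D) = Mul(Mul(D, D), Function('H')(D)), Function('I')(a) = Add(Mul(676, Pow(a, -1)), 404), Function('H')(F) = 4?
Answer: Mul(Rational(22, 27957), Pow(2701961166814, Rational(1, 2))) ≈ 1293.5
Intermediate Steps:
Function('I')(a) = Add(404, Mul(676, Pow(a, -1)))
Function('o')(D) = Mul(4, Pow(D, 2)) (Function('o')(D) = Mul(Mul(D, D), 4) = Mul(Pow(D, 2), 4) = Mul(4, Pow(D, 2)))
Pow(Add(Function('I')(Add(Mul(-852, Pow(1078, -1)), Mul(Add(513, Mul(-1, -282)), Pow(809, -1)))), Function('o')(646)), Rational(1, 2)) = Pow(Add(Add(404, Mul(676, Pow(Add(Mul(-852, Pow(1078, -1)), Mul(Add(513, Mul(-1, -282)), Pow(809, -1))), -1))), Mul(4, Pow(646, 2))), Rational(1, 2)) = Pow(Add(Add(404, Mul(676, Pow(Add(Mul(-852, Rational(1, 1078)), Mul(Add(513, 282), Rational(1, 809))), -1))), Mul(4, 417316)), Rational(1, 2)) = Pow(Add(Add(404, Mul(676, Pow(Add(Rational(-426, 539), Mul(795, Rational(1, 809))), -1))), 1669264), Rational(1, 2)) = Pow(Add(Add(404, Mul(676, Pow(Add(Rational(-426, 539), Rational(795, 809)), -1))), 1669264), Rational(1, 2)) = Pow(Add(Add(404, Mul(676, Pow(Rational(83871, 436051), -1))), 1669264), Rational(1, 2)) = Pow(Add(Add(404, Mul(676, Rational(436051, 83871))), 1669264), Rational(1, 2)) = Pow(Add(Add(404, Rational(294770476, 83871)), 1669264), Rational(1, 2)) = Pow(Add(Rational(328654360, 83871), 1669264), Rational(1, 2)) = Pow(Rational(140331495304, 83871), Rational(1, 2)) = Mul(Rational(22, 27957), Pow(2701961166814, Rational(1, 2)))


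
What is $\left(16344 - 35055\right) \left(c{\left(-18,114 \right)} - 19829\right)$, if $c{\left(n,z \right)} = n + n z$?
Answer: $409752189$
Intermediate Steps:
$\left(16344 - 35055\right) \left(c{\left(-18,114 \right)} - 19829\right) = \left(16344 - 35055\right) \left(- 18 \left(1 + 114\right) - 19829\right) = - 18711 \left(\left(-18\right) 115 - 19829\right) = - 18711 \left(-2070 - 19829\right) = \left(-18711\right) \left(-21899\right) = 409752189$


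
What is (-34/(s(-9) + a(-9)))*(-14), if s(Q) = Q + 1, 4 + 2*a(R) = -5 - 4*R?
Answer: 952/11 ≈ 86.545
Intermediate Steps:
a(R) = -9/2 - 2*R (a(R) = -2 + (-5 - 4*R)/2 = -2 + (-5/2 - 2*R) = -9/2 - 2*R)
s(Q) = 1 + Q
(-34/(s(-9) + a(-9)))*(-14) = (-34/((1 - 9) + (-9/2 - 2*(-9))))*(-14) = (-34/(-8 + (-9/2 + 18)))*(-14) = (-34/(-8 + 27/2))*(-14) = (-34/(11/2))*(-14) = ((2/11)*(-34))*(-14) = -68/11*(-14) = 952/11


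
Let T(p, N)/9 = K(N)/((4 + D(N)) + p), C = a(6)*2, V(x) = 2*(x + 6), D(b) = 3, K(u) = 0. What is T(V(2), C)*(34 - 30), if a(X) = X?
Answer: 0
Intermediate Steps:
V(x) = 12 + 2*x (V(x) = 2*(6 + x) = 12 + 2*x)
C = 12 (C = 6*2 = 12)
T(p, N) = 0 (T(p, N) = 9*(0/((4 + 3) + p)) = 9*(0/(7 + p)) = 9*0 = 0)
T(V(2), C)*(34 - 30) = 0*(34 - 30) = 0*4 = 0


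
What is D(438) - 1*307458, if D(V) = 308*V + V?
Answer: -172116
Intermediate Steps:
D(V) = 309*V
D(438) - 1*307458 = 309*438 - 1*307458 = 135342 - 307458 = -172116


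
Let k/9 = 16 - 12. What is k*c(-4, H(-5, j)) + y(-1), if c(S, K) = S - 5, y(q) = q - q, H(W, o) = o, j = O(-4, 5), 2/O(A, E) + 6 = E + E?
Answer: -324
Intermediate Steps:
O(A, E) = 2/(-6 + 2*E) (O(A, E) = 2/(-6 + (E + E)) = 2/(-6 + 2*E))
j = 1/2 (j = 1/(-3 + 5) = 1/2 ≈ 0.50000)
y(q) = 0
c(S, K) = -5 + S
k = 36 (k = 9*(16 - 12) = 9*4 = 36)
k*c(-4, H(-5, j)) + y(-1) = 36*(-5 - 4) + 0 = 36*(-9) + 0 = -324 + 0 = -324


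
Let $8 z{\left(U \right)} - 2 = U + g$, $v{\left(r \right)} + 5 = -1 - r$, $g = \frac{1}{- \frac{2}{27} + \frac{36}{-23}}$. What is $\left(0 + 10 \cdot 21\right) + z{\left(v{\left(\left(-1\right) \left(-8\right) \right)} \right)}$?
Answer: $\frac{1697403}{8144} \approx 208.42$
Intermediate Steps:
$g = - \frac{621}{1018}$ ($g = \frac{1}{\left(-2\right) \frac{1}{27} + 36 \left(- \frac{1}{23}\right)} = \frac{1}{- \frac{2}{27} - \frac{36}{23}} = \frac{1}{- \frac{1018}{621}} = - \frac{621}{1018} \approx -0.61002$)
$v{\left(r \right)} = -6 - r$ ($v{\left(r \right)} = -5 - \left(1 + r\right) = -6 - r$)
$z{\left(U \right)} = \frac{1415}{8144} + \frac{U}{8}$ ($z{\left(U \right)} = \frac{1}{4} + \frac{U - \frac{621}{1018}}{8} = \frac{1}{4} + \frac{- \frac{621}{1018} + U}{8} = \frac{1}{4} + \left(- \frac{621}{8144} + \frac{U}{8}\right) = \frac{1415}{8144} + \frac{U}{8}$)
$\left(0 + 10 \cdot 21\right) + z{\left(v{\left(\left(-1\right) \left(-8\right) \right)} \right)} = \left(0 + 10 \cdot 21\right) + \left(\frac{1415}{8144} + \frac{-6 - \left(-1\right) \left(-8\right)}{8}\right) = \left(0 + 210\right) + \left(\frac{1415}{8144} + \frac{-6 - 8}{8}\right) = 210 + \left(\frac{1415}{8144} + \frac{-6 - 8}{8}\right) = 210 + \left(\frac{1415}{8144} + \frac{1}{8} \left(-14\right)\right) = 210 + \left(\frac{1415}{8144} - \frac{7}{4}\right) = 210 - \frac{12837}{8144} = \frac{1697403}{8144}$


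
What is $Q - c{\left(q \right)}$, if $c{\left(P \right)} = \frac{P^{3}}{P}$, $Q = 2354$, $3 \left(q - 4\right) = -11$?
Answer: $\frac{21185}{9} \approx 2353.9$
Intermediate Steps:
$q = \frac{1}{3}$ ($q = 4 + \frac{1}{3} \left(-11\right) = 4 - \frac{11}{3} = \frac{1}{3} \approx 0.33333$)
$c{\left(P \right)} = P^{2}$
$Q - c{\left(q \right)} = 2354 - \left(\frac{1}{3}\right)^{2} = 2354 - \frac{1}{9} = \frac{21185}{9}$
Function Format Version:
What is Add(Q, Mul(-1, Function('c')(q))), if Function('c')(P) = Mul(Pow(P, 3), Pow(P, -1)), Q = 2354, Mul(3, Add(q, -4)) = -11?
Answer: Rational(21185, 9) ≈ 2353.9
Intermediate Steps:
q = Rational(1, 3) (q = Add(4, Mul(Rational(1, 3), -11)) = Add(4, Rational(-11, 3)) = Rational(1, 3) ≈ 0.33333)
Function('c')(P) = Pow(P, 2)
Add(Q, Mul(-1, Function('c')(q))) = Add(2354, Mul(-1, Pow(Rational(1, 3), 2))) = Add(2354, Mul(-1, Rational(1, 9))) = Add(2354, Rational(-1, 9)) = Rational(21185, 9)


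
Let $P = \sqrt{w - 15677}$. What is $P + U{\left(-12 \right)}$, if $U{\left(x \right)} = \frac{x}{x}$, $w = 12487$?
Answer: $1 + i \sqrt{3190} \approx 1.0 + 56.48 i$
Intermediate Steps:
$U{\left(x \right)} = 1$
$P = i \sqrt{3190}$ ($P = \sqrt{12487 - 15677} = \sqrt{-3190} = i \sqrt{3190} \approx 56.48 i$)
$P + U{\left(-12 \right)} = i \sqrt{3190} + 1 = 1 + i \sqrt{3190}$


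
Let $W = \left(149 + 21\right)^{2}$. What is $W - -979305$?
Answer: $1008205$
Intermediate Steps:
$W = 28900$ ($W = 170^{2} = 28900$)
$W - -979305 = 28900 - -979305 = 28900 + 979305 = 1008205$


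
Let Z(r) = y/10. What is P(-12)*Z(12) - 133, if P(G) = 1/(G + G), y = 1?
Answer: -31921/240 ≈ -133.00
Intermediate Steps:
Z(r) = 1/10
P(G) = 1/(2*G)
P(-12)*Z(12) - 133 = ((1/2)/(-12))*(1/10) - 133 = ((1/2)*(-1/12))*(1/10) - 133 = -1/24*1/10 - 133 = -1/240 - 133 = -31921/240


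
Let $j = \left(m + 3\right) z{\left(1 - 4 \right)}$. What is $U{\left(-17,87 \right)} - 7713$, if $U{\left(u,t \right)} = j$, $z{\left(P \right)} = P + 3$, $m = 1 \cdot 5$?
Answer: $-7713$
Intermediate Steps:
$m = 5$
$z{\left(P \right)} = 3 + P$
$j = 0$ ($j = \left(5 + 3\right) \left(3 + \left(1 - 4\right)\right) = 8 \left(3 - 3\right) = 8 \cdot 0 = 0$)
$U{\left(u,t \right)} = 0$
$U{\left(-17,87 \right)} - 7713 = 0 - 7713 = -7713$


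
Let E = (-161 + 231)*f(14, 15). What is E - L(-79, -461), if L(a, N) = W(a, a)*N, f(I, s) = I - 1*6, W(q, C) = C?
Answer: -35859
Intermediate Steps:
f(I, s) = -6 + I (f(I, s) = I - 6 = -6 + I)
L(a, N) = N*a (L(a, N) = a*N = N*a)
E = 560 (E = (-161 + 231)*(-6 + 14) = 70*8 = 560)
E - L(-79, -461) = 560 - (-461)*(-79) = 560 - 1*36419 = 560 - 36419 = -35859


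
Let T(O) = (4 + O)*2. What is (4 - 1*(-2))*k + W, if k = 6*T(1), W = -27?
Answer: 333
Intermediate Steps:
T(O) = 8 + 2*O
k = 60 (k = 6*(8 + 2*1) = 6*(8 + 2) = 6*10 = 60)
(4 - 1*(-2))*k + W = (4 - 1*(-2))*60 - 27 = (4 + 2)*60 - 27 = 6*60 - 27 = 360 - 27 = 333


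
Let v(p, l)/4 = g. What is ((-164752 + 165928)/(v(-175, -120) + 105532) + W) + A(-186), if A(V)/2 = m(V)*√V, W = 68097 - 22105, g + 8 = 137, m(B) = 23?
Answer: 609670099/13256 + 46*I*√186 ≈ 45992.0 + 627.36*I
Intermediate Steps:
g = 129 (g = -8 + 137 = 129)
v(p, l) = 516 (v(p, l) = 4*129 = 516)
W = 45992
A(V) = 46*√V (A(V) = 2*(23*√V) = 46*√V)
((-164752 + 165928)/(v(-175, -120) + 105532) + W) + A(-186) = ((-164752 + 165928)/(516 + 105532) + 45992) + 46*√(-186) = (1176/106048 + 45992) + 46*(I*√186) = (1176*(1/106048) + 45992) + 46*I*√186 = (147/13256 + 45992) + 46*I*√186 = 609670099/13256 + 46*I*√186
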